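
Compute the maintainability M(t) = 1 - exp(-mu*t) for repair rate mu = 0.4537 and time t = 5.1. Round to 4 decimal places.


mu = 0.4537, t = 5.1
mu * t = 0.4537 * 5.1 = 2.3139
exp(-2.3139) = 0.0989
M(t) = 1 - 0.0989
M(t) = 0.9011

0.9011


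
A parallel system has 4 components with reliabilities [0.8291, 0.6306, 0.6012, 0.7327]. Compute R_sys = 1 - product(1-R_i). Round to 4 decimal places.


Components: [0.8291, 0.6306, 0.6012, 0.7327]
(1 - 0.8291) = 0.1709, running product = 0.1709
(1 - 0.6306) = 0.3694, running product = 0.0631
(1 - 0.6012) = 0.3988, running product = 0.0252
(1 - 0.7327) = 0.2673, running product = 0.0067
Product of (1-R_i) = 0.0067
R_sys = 1 - 0.0067 = 0.9933

0.9933


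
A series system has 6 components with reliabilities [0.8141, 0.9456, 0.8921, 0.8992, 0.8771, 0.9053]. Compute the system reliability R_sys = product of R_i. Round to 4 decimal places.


Components: [0.8141, 0.9456, 0.8921, 0.8992, 0.8771, 0.9053]
After component 1 (R=0.8141): product = 0.8141
After component 2 (R=0.9456): product = 0.7698
After component 3 (R=0.8921): product = 0.6868
After component 4 (R=0.8992): product = 0.6175
After component 5 (R=0.8771): product = 0.5416
After component 6 (R=0.9053): product = 0.4903
R_sys = 0.4903

0.4903


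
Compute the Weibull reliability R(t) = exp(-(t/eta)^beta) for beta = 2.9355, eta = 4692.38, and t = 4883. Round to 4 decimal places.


beta = 2.9355, eta = 4692.38, t = 4883
t/eta = 4883 / 4692.38 = 1.0406
(t/eta)^beta = 1.0406^2.9355 = 1.124
R(t) = exp(-1.124)
R(t) = 0.325

0.325


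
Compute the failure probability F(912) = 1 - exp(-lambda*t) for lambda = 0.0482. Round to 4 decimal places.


lambda = 0.0482, t = 912
lambda * t = 43.9584
exp(-43.9584) = 0.0
F(t) = 1 - 0.0
F(t) = 1.0

1.0


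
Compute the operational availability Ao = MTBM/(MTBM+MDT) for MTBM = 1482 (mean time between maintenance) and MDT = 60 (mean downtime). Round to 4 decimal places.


MTBM = 1482
MDT = 60
MTBM + MDT = 1542
Ao = 1482 / 1542
Ao = 0.9611

0.9611


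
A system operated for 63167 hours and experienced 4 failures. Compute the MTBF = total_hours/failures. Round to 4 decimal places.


total_hours = 63167
failures = 4
MTBF = 63167 / 4
MTBF = 15791.75

15791.75


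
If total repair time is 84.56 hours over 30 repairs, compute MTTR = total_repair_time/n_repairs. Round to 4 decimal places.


total_repair_time = 84.56
n_repairs = 30
MTTR = 84.56 / 30
MTTR = 2.8187

2.8187


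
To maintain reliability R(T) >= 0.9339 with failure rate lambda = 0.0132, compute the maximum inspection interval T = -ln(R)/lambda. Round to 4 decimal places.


R_target = 0.9339
lambda = 0.0132
-ln(0.9339) = 0.0684
T = 0.0684 / 0.0132
T = 5.1808

5.1808


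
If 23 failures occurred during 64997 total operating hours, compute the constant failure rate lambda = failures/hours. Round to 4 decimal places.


failures = 23
total_hours = 64997
lambda = 23 / 64997
lambda = 0.0004

0.0004


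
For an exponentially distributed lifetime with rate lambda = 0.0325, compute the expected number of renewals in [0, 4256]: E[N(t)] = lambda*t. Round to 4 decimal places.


lambda = 0.0325
t = 4256
E[N(t)] = lambda * t
E[N(t)] = 0.0325 * 4256
E[N(t)] = 138.32

138.32


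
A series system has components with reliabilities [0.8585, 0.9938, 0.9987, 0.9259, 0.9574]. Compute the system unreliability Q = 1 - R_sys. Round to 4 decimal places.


Components: [0.8585, 0.9938, 0.9987, 0.9259, 0.9574]
After component 1: product = 0.8585
After component 2: product = 0.8532
After component 3: product = 0.8521
After component 4: product = 0.7889
After component 5: product = 0.7553
R_sys = 0.7553
Q = 1 - 0.7553 = 0.2447

0.2447


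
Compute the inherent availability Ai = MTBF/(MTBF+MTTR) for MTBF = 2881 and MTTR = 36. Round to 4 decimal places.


MTBF = 2881
MTTR = 36
MTBF + MTTR = 2917
Ai = 2881 / 2917
Ai = 0.9877

0.9877


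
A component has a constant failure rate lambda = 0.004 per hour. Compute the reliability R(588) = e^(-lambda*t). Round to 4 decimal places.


lambda = 0.004
t = 588
lambda * t = 2.352
R(t) = e^(-2.352)
R(t) = 0.0952

0.0952


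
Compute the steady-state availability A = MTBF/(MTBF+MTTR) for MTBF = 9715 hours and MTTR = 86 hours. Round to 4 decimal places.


MTBF = 9715
MTTR = 86
MTBF + MTTR = 9801
A = 9715 / 9801
A = 0.9912

0.9912


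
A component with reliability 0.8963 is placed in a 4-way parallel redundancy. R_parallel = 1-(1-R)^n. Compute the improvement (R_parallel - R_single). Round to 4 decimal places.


R_single = 0.8963, n = 4
1 - R_single = 0.1037
(1 - R_single)^n = 0.1037^4 = 0.0001
R_parallel = 1 - 0.0001 = 0.9999
Improvement = 0.9999 - 0.8963
Improvement = 0.1036

0.1036


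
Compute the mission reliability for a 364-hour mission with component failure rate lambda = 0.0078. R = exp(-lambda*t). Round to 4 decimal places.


lambda = 0.0078
mission_time = 364
lambda * t = 0.0078 * 364 = 2.8392
R = exp(-2.8392)
R = 0.0585

0.0585


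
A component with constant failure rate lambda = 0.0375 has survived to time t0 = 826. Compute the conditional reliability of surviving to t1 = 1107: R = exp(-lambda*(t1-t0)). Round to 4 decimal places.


lambda = 0.0375
t0 = 826, t1 = 1107
t1 - t0 = 281
lambda * (t1-t0) = 0.0375 * 281 = 10.5375
R = exp(-10.5375)
R = 0.0

0.0


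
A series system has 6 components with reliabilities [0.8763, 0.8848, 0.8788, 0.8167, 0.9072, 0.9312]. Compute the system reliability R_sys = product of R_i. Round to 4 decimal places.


Components: [0.8763, 0.8848, 0.8788, 0.8167, 0.9072, 0.9312]
After component 1 (R=0.8763): product = 0.8763
After component 2 (R=0.8848): product = 0.7754
After component 3 (R=0.8788): product = 0.6814
After component 4 (R=0.8167): product = 0.5565
After component 5 (R=0.9072): product = 0.5048
After component 6 (R=0.9312): product = 0.4701
R_sys = 0.4701

0.4701


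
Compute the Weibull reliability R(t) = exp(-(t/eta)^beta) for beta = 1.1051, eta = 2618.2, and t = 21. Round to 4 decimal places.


beta = 1.1051, eta = 2618.2, t = 21
t/eta = 21 / 2618.2 = 0.008
(t/eta)^beta = 0.008^1.1051 = 0.0048
R(t) = exp(-0.0048)
R(t) = 0.9952

0.9952


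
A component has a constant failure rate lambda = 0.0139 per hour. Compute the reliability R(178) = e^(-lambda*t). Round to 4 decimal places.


lambda = 0.0139
t = 178
lambda * t = 2.4742
R(t) = e^(-2.4742)
R(t) = 0.0842

0.0842


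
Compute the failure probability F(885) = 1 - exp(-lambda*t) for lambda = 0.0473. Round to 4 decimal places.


lambda = 0.0473, t = 885
lambda * t = 41.8605
exp(-41.8605) = 0.0
F(t) = 1 - 0.0
F(t) = 1.0

1.0


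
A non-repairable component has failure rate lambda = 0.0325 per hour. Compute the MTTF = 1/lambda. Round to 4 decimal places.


lambda = 0.0325
MTTF = 1 / 0.0325
MTTF = 30.7692

30.7692


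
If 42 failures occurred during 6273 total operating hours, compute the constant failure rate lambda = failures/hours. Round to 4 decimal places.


failures = 42
total_hours = 6273
lambda = 42 / 6273
lambda = 0.0067

0.0067


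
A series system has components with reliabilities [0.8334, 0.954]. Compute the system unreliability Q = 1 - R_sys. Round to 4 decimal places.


Components: [0.8334, 0.954]
After component 1: product = 0.8334
After component 2: product = 0.7951
R_sys = 0.7951
Q = 1 - 0.7951 = 0.2049

0.2049


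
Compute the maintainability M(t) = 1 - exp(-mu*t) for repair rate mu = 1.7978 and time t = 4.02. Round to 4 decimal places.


mu = 1.7978, t = 4.02
mu * t = 1.7978 * 4.02 = 7.2272
exp(-7.2272) = 0.0007
M(t) = 1 - 0.0007
M(t) = 0.9993

0.9993


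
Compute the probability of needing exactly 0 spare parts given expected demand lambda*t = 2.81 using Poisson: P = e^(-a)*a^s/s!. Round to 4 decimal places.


a = 2.81, s = 0
e^(-a) = e^(-2.81) = 0.0602
a^s = 2.81^0 = 1.0
s! = 1
P = 0.0602 * 1.0 / 1
P = 0.0602

0.0602


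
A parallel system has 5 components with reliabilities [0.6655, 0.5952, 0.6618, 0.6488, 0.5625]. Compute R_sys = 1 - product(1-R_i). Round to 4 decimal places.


Components: [0.6655, 0.5952, 0.6618, 0.6488, 0.5625]
(1 - 0.6655) = 0.3345, running product = 0.3345
(1 - 0.5952) = 0.4048, running product = 0.1354
(1 - 0.6618) = 0.3382, running product = 0.0458
(1 - 0.6488) = 0.3512, running product = 0.0161
(1 - 0.5625) = 0.4375, running product = 0.007
Product of (1-R_i) = 0.007
R_sys = 1 - 0.007 = 0.993

0.993


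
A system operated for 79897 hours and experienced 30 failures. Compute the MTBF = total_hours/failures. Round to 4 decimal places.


total_hours = 79897
failures = 30
MTBF = 79897 / 30
MTBF = 2663.2333

2663.2333


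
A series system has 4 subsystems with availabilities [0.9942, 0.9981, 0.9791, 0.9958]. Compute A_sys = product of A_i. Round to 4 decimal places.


Subsystems: [0.9942, 0.9981, 0.9791, 0.9958]
After subsystem 1 (A=0.9942): product = 0.9942
After subsystem 2 (A=0.9981): product = 0.9923
After subsystem 3 (A=0.9791): product = 0.9716
After subsystem 4 (A=0.9958): product = 0.9675
A_sys = 0.9675

0.9675


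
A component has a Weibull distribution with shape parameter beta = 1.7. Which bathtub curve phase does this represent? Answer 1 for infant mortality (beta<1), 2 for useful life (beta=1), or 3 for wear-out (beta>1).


beta = 1.7
Compare beta to 1:
beta < 1 => infant mortality (phase 1)
beta = 1 => useful life (phase 2)
beta > 1 => wear-out (phase 3)
Since beta = 1.7, this is wear-out (increasing failure rate)
Phase = 3

3


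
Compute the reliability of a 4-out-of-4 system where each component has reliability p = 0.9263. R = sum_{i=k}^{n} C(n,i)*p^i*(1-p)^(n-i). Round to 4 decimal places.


k = 4, n = 4, p = 0.9263
i=4: C(4,4)=1 * 0.9263^4 * 0.0737^0 = 0.7362
R = sum of terms = 0.7362

0.7362


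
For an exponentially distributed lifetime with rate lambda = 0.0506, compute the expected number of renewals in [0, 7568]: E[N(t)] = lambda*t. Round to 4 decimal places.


lambda = 0.0506
t = 7568
E[N(t)] = lambda * t
E[N(t)] = 0.0506 * 7568
E[N(t)] = 382.9408

382.9408


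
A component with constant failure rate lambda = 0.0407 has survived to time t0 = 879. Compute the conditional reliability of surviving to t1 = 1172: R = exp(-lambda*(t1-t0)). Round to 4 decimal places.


lambda = 0.0407
t0 = 879, t1 = 1172
t1 - t0 = 293
lambda * (t1-t0) = 0.0407 * 293 = 11.9251
R = exp(-11.9251)
R = 0.0

0.0


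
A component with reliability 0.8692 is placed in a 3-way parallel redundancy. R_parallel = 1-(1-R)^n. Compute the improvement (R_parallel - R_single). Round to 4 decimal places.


R_single = 0.8692, n = 3
1 - R_single = 0.1308
(1 - R_single)^n = 0.1308^3 = 0.0022
R_parallel = 1 - 0.0022 = 0.9978
Improvement = 0.9978 - 0.8692
Improvement = 0.1286

0.1286


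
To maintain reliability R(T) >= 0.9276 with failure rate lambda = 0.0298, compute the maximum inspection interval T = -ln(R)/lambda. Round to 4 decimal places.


R_target = 0.9276
lambda = 0.0298
-ln(0.9276) = 0.0752
T = 0.0752 / 0.0298
T = 2.522

2.522


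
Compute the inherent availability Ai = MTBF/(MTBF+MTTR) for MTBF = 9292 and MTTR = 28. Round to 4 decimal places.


MTBF = 9292
MTTR = 28
MTBF + MTTR = 9320
Ai = 9292 / 9320
Ai = 0.997

0.997


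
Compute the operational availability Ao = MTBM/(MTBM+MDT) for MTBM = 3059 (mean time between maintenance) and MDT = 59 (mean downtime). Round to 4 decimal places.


MTBM = 3059
MDT = 59
MTBM + MDT = 3118
Ao = 3059 / 3118
Ao = 0.9811

0.9811


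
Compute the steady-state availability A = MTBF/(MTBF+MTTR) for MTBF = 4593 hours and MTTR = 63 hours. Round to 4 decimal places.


MTBF = 4593
MTTR = 63
MTBF + MTTR = 4656
A = 4593 / 4656
A = 0.9865

0.9865


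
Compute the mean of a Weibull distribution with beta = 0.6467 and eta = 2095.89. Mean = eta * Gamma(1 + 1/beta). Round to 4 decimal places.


beta = 0.6467, eta = 2095.89
1/beta = 1.5463
1 + 1/beta = 2.5463
Gamma(2.5463) = 1.3741
Mean = 2095.89 * 1.3741
Mean = 2879.8775

2879.8775


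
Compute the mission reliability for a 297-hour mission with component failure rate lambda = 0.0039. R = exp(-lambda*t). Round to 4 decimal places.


lambda = 0.0039
mission_time = 297
lambda * t = 0.0039 * 297 = 1.1583
R = exp(-1.1583)
R = 0.314

0.314


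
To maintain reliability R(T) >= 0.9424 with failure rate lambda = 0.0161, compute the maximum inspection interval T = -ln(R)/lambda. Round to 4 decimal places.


R_target = 0.9424
lambda = 0.0161
-ln(0.9424) = 0.0593
T = 0.0593 / 0.0161
T = 3.6848

3.6848


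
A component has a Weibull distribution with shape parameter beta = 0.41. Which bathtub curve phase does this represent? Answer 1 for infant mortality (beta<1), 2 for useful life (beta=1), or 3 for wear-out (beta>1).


beta = 0.41
Compare beta to 1:
beta < 1 => infant mortality (phase 1)
beta = 1 => useful life (phase 2)
beta > 1 => wear-out (phase 3)
Since beta = 0.41, this is infant mortality (decreasing failure rate)
Phase = 1

1


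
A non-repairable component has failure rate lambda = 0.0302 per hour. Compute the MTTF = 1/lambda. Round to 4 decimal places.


lambda = 0.0302
MTTF = 1 / 0.0302
MTTF = 33.1126

33.1126


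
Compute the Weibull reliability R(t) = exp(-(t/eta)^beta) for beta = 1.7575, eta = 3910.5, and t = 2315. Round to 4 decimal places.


beta = 1.7575, eta = 3910.5, t = 2315
t/eta = 2315 / 3910.5 = 0.592
(t/eta)^beta = 0.592^1.7575 = 0.398
R(t) = exp(-0.398)
R(t) = 0.6717

0.6717


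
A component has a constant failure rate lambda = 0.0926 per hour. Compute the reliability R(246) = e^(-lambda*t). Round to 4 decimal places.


lambda = 0.0926
t = 246
lambda * t = 22.7796
R(t) = e^(-22.7796)
R(t) = 0.0

0.0


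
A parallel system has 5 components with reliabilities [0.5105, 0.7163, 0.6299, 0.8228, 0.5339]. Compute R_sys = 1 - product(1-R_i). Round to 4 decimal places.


Components: [0.5105, 0.7163, 0.6299, 0.8228, 0.5339]
(1 - 0.5105) = 0.4895, running product = 0.4895
(1 - 0.7163) = 0.2837, running product = 0.1389
(1 - 0.6299) = 0.3701, running product = 0.0514
(1 - 0.8228) = 0.1772, running product = 0.0091
(1 - 0.5339) = 0.4661, running product = 0.0042
Product of (1-R_i) = 0.0042
R_sys = 1 - 0.0042 = 0.9958

0.9958


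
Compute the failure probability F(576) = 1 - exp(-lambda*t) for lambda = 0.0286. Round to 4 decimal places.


lambda = 0.0286, t = 576
lambda * t = 16.4736
exp(-16.4736) = 0.0
F(t) = 1 - 0.0
F(t) = 1.0

1.0


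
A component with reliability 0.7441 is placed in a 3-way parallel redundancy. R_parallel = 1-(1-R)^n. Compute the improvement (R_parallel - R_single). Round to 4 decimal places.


R_single = 0.7441, n = 3
1 - R_single = 0.2559
(1 - R_single)^n = 0.2559^3 = 0.0168
R_parallel = 1 - 0.0168 = 0.9832
Improvement = 0.9832 - 0.7441
Improvement = 0.2391

0.2391


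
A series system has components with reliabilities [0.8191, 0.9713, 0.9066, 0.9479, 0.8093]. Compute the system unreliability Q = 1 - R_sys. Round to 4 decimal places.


Components: [0.8191, 0.9713, 0.9066, 0.9479, 0.8093]
After component 1: product = 0.8191
After component 2: product = 0.7956
After component 3: product = 0.7213
After component 4: product = 0.6837
After component 5: product = 0.5533
R_sys = 0.5533
Q = 1 - 0.5533 = 0.4467

0.4467


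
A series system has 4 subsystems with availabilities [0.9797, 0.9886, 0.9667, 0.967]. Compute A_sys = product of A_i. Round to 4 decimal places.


Subsystems: [0.9797, 0.9886, 0.9667, 0.967]
After subsystem 1 (A=0.9797): product = 0.9797
After subsystem 2 (A=0.9886): product = 0.9685
After subsystem 3 (A=0.9667): product = 0.9363
After subsystem 4 (A=0.967): product = 0.9054
A_sys = 0.9054

0.9054


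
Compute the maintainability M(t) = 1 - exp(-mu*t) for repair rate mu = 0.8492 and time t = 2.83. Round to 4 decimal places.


mu = 0.8492, t = 2.83
mu * t = 0.8492 * 2.83 = 2.4032
exp(-2.4032) = 0.0904
M(t) = 1 - 0.0904
M(t) = 0.9096

0.9096


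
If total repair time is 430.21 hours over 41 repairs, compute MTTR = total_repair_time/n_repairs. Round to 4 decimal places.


total_repair_time = 430.21
n_repairs = 41
MTTR = 430.21 / 41
MTTR = 10.4929

10.4929


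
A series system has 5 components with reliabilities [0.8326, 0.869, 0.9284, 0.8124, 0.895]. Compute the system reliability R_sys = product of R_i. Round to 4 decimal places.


Components: [0.8326, 0.869, 0.9284, 0.8124, 0.895]
After component 1 (R=0.8326): product = 0.8326
After component 2 (R=0.869): product = 0.7235
After component 3 (R=0.9284): product = 0.6717
After component 4 (R=0.8124): product = 0.5457
After component 5 (R=0.895): product = 0.4884
R_sys = 0.4884

0.4884


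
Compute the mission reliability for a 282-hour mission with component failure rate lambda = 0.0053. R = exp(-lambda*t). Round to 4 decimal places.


lambda = 0.0053
mission_time = 282
lambda * t = 0.0053 * 282 = 1.4946
R = exp(-1.4946)
R = 0.2243

0.2243


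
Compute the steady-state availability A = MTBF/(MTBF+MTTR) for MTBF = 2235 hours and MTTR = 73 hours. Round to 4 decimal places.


MTBF = 2235
MTTR = 73
MTBF + MTTR = 2308
A = 2235 / 2308
A = 0.9684

0.9684


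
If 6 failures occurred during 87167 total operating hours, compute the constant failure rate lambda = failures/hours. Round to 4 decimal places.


failures = 6
total_hours = 87167
lambda = 6 / 87167
lambda = 0.0001

0.0001


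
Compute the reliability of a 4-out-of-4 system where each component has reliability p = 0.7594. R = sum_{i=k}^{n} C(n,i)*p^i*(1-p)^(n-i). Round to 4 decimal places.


k = 4, n = 4, p = 0.7594
i=4: C(4,4)=1 * 0.7594^4 * 0.2406^0 = 0.3326
R = sum of terms = 0.3326

0.3326


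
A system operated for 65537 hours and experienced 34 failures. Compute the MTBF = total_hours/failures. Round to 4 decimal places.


total_hours = 65537
failures = 34
MTBF = 65537 / 34
MTBF = 1927.5588

1927.5588


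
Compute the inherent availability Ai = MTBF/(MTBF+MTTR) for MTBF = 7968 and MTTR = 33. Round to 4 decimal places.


MTBF = 7968
MTTR = 33
MTBF + MTTR = 8001
Ai = 7968 / 8001
Ai = 0.9959

0.9959


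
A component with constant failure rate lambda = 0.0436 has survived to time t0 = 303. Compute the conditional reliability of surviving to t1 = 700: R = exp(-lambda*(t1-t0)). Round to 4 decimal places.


lambda = 0.0436
t0 = 303, t1 = 700
t1 - t0 = 397
lambda * (t1-t0) = 0.0436 * 397 = 17.3092
R = exp(-17.3092)
R = 0.0

0.0


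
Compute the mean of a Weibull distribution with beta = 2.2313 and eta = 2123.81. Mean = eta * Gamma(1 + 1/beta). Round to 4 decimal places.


beta = 2.2313, eta = 2123.81
1/beta = 0.4482
1 + 1/beta = 1.4482
Gamma(1.4482) = 0.8857
Mean = 2123.81 * 0.8857
Mean = 1881.0186

1881.0186


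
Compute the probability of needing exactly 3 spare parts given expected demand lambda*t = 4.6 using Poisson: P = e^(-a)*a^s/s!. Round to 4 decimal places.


a = 4.6, s = 3
e^(-a) = e^(-4.6) = 0.0101
a^s = 4.6^3 = 97.336
s! = 6
P = 0.0101 * 97.336 / 6
P = 0.1631

0.1631


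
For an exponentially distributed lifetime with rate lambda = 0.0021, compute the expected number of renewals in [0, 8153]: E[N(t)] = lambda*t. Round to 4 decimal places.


lambda = 0.0021
t = 8153
E[N(t)] = lambda * t
E[N(t)] = 0.0021 * 8153
E[N(t)] = 17.1213

17.1213


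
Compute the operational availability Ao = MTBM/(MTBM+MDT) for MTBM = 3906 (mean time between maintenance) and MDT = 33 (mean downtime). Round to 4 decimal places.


MTBM = 3906
MDT = 33
MTBM + MDT = 3939
Ao = 3906 / 3939
Ao = 0.9916

0.9916


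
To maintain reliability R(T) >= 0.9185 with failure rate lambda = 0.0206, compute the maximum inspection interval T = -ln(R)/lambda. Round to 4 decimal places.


R_target = 0.9185
lambda = 0.0206
-ln(0.9185) = 0.085
T = 0.085 / 0.0206
T = 4.1269

4.1269


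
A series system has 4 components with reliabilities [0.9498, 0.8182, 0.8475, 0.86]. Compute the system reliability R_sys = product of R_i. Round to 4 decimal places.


Components: [0.9498, 0.8182, 0.8475, 0.86]
After component 1 (R=0.9498): product = 0.9498
After component 2 (R=0.8182): product = 0.7771
After component 3 (R=0.8475): product = 0.6586
After component 4 (R=0.86): product = 0.5664
R_sys = 0.5664

0.5664


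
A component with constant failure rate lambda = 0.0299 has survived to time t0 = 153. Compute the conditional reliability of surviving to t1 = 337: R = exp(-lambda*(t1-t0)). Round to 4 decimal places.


lambda = 0.0299
t0 = 153, t1 = 337
t1 - t0 = 184
lambda * (t1-t0) = 0.0299 * 184 = 5.5016
R = exp(-5.5016)
R = 0.0041

0.0041


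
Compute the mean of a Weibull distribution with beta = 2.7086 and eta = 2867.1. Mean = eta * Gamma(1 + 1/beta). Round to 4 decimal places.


beta = 2.7086, eta = 2867.1
1/beta = 0.3692
1 + 1/beta = 1.3692
Gamma(1.3692) = 0.8894
Mean = 2867.1 * 0.8894
Mean = 2549.9418

2549.9418


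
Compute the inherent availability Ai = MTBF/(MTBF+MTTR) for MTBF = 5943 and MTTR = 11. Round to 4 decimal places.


MTBF = 5943
MTTR = 11
MTBF + MTTR = 5954
Ai = 5943 / 5954
Ai = 0.9982

0.9982


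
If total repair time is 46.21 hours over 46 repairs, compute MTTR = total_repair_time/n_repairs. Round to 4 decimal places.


total_repair_time = 46.21
n_repairs = 46
MTTR = 46.21 / 46
MTTR = 1.0046

1.0046


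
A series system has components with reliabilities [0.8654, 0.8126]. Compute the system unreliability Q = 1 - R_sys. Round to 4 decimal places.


Components: [0.8654, 0.8126]
After component 1: product = 0.8654
After component 2: product = 0.7032
R_sys = 0.7032
Q = 1 - 0.7032 = 0.2968

0.2968


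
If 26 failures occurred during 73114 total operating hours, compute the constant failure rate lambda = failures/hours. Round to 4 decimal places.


failures = 26
total_hours = 73114
lambda = 26 / 73114
lambda = 0.0004

0.0004


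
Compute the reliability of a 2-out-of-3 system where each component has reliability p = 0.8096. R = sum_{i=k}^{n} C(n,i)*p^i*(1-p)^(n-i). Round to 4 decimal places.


k = 2, n = 3, p = 0.8096
i=2: C(3,2)=3 * 0.8096^2 * 0.1904^1 = 0.3744
i=3: C(3,3)=1 * 0.8096^3 * 0.1904^0 = 0.5307
R = sum of terms = 0.905

0.905


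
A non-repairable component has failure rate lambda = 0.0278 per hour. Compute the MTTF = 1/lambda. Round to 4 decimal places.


lambda = 0.0278
MTTF = 1 / 0.0278
MTTF = 35.9712

35.9712


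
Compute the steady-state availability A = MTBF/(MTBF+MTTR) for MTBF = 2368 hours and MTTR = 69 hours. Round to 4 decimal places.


MTBF = 2368
MTTR = 69
MTBF + MTTR = 2437
A = 2368 / 2437
A = 0.9717

0.9717


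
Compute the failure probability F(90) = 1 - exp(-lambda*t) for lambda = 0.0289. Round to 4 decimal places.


lambda = 0.0289, t = 90
lambda * t = 2.601
exp(-2.601) = 0.0742
F(t) = 1 - 0.0742
F(t) = 0.9258

0.9258


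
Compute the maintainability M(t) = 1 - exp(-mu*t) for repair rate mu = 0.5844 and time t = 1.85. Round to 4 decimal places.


mu = 0.5844, t = 1.85
mu * t = 0.5844 * 1.85 = 1.0811
exp(-1.0811) = 0.3392
M(t) = 1 - 0.3392
M(t) = 0.6608

0.6608


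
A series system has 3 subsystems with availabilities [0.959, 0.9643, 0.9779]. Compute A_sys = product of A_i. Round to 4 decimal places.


Subsystems: [0.959, 0.9643, 0.9779]
After subsystem 1 (A=0.959): product = 0.959
After subsystem 2 (A=0.9643): product = 0.9248
After subsystem 3 (A=0.9779): product = 0.9043
A_sys = 0.9043

0.9043


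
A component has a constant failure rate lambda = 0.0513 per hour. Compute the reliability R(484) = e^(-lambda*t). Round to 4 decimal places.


lambda = 0.0513
t = 484
lambda * t = 24.8292
R(t) = e^(-24.8292)
R(t) = 0.0

0.0


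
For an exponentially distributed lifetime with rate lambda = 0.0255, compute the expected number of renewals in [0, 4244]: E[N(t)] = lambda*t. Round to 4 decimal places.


lambda = 0.0255
t = 4244
E[N(t)] = lambda * t
E[N(t)] = 0.0255 * 4244
E[N(t)] = 108.222

108.222


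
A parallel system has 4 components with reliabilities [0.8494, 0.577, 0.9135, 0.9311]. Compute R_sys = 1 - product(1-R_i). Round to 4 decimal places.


Components: [0.8494, 0.577, 0.9135, 0.9311]
(1 - 0.8494) = 0.1506, running product = 0.1506
(1 - 0.577) = 0.423, running product = 0.0637
(1 - 0.9135) = 0.0865, running product = 0.0055
(1 - 0.9311) = 0.0689, running product = 0.0004
Product of (1-R_i) = 0.0004
R_sys = 1 - 0.0004 = 0.9996

0.9996


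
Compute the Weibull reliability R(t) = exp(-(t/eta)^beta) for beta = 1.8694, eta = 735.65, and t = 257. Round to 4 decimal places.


beta = 1.8694, eta = 735.65, t = 257
t/eta = 257 / 735.65 = 0.3494
(t/eta)^beta = 0.3494^1.8694 = 0.14
R(t) = exp(-0.14)
R(t) = 0.8693

0.8693


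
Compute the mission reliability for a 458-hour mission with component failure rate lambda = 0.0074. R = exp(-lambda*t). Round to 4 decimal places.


lambda = 0.0074
mission_time = 458
lambda * t = 0.0074 * 458 = 3.3892
R = exp(-3.3892)
R = 0.0337

0.0337


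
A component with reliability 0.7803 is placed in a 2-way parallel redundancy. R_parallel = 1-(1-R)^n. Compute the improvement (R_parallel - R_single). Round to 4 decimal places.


R_single = 0.7803, n = 2
1 - R_single = 0.2197
(1 - R_single)^n = 0.2197^2 = 0.0483
R_parallel = 1 - 0.0483 = 0.9517
Improvement = 0.9517 - 0.7803
Improvement = 0.1714

0.1714


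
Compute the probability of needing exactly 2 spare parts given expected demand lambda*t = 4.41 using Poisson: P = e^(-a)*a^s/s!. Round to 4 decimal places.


a = 4.41, s = 2
e^(-a) = e^(-4.41) = 0.0122
a^s = 4.41^2 = 19.4481
s! = 2
P = 0.0122 * 19.4481 / 2
P = 0.1182

0.1182


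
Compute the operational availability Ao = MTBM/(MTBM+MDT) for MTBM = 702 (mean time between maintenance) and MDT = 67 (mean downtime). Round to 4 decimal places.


MTBM = 702
MDT = 67
MTBM + MDT = 769
Ao = 702 / 769
Ao = 0.9129

0.9129


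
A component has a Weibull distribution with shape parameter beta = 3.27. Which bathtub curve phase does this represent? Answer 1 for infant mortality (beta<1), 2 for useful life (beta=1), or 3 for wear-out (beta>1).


beta = 3.27
Compare beta to 1:
beta < 1 => infant mortality (phase 1)
beta = 1 => useful life (phase 2)
beta > 1 => wear-out (phase 3)
Since beta = 3.27, this is wear-out (increasing failure rate)
Phase = 3

3


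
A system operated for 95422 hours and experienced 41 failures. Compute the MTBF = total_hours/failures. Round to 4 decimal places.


total_hours = 95422
failures = 41
MTBF = 95422 / 41
MTBF = 2327.3659

2327.3659


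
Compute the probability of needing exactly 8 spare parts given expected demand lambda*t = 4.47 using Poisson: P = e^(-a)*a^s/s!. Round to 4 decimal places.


a = 4.47, s = 8
e^(-a) = e^(-4.47) = 0.0114
a^s = 4.47^8 = 159389.675
s! = 40320
P = 0.0114 * 159389.675 / 40320
P = 0.0453

0.0453


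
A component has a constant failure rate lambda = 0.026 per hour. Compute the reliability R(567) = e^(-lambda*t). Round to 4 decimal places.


lambda = 0.026
t = 567
lambda * t = 14.742
R(t) = e^(-14.742)
R(t) = 0.0

0.0


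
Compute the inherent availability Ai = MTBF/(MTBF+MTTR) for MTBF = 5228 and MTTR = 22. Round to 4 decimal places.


MTBF = 5228
MTTR = 22
MTBF + MTTR = 5250
Ai = 5228 / 5250
Ai = 0.9958

0.9958


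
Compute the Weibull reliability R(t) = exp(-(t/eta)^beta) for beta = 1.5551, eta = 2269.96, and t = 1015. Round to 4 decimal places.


beta = 1.5551, eta = 2269.96, t = 1015
t/eta = 1015 / 2269.96 = 0.4471
(t/eta)^beta = 0.4471^1.5551 = 0.286
R(t) = exp(-0.286)
R(t) = 0.7512

0.7512


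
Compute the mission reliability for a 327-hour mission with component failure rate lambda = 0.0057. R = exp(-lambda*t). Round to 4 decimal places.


lambda = 0.0057
mission_time = 327
lambda * t = 0.0057 * 327 = 1.8639
R = exp(-1.8639)
R = 0.1551

0.1551


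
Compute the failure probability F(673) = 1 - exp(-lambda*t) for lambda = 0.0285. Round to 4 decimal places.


lambda = 0.0285, t = 673
lambda * t = 19.1805
exp(-19.1805) = 0.0
F(t) = 1 - 0.0
F(t) = 1.0

1.0


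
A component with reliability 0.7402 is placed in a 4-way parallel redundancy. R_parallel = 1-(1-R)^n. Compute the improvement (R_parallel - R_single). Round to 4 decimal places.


R_single = 0.7402, n = 4
1 - R_single = 0.2598
(1 - R_single)^n = 0.2598^4 = 0.0046
R_parallel = 1 - 0.0046 = 0.9954
Improvement = 0.9954 - 0.7402
Improvement = 0.2552

0.2552


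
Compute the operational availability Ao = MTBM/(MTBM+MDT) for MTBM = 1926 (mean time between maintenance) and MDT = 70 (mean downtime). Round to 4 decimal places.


MTBM = 1926
MDT = 70
MTBM + MDT = 1996
Ao = 1926 / 1996
Ao = 0.9649

0.9649


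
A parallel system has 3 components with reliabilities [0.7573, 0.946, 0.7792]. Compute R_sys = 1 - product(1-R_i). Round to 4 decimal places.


Components: [0.7573, 0.946, 0.7792]
(1 - 0.7573) = 0.2427, running product = 0.2427
(1 - 0.946) = 0.054, running product = 0.0131
(1 - 0.7792) = 0.2208, running product = 0.0029
Product of (1-R_i) = 0.0029
R_sys = 1 - 0.0029 = 0.9971

0.9971


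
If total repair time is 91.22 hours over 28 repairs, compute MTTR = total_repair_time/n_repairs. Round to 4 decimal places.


total_repair_time = 91.22
n_repairs = 28
MTTR = 91.22 / 28
MTTR = 3.2579

3.2579


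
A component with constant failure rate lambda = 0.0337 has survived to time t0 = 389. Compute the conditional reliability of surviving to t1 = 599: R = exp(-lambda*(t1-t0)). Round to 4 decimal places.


lambda = 0.0337
t0 = 389, t1 = 599
t1 - t0 = 210
lambda * (t1-t0) = 0.0337 * 210 = 7.077
R = exp(-7.077)
R = 0.0008

0.0008


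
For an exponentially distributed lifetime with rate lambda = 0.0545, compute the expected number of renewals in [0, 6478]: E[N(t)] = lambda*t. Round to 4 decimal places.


lambda = 0.0545
t = 6478
E[N(t)] = lambda * t
E[N(t)] = 0.0545 * 6478
E[N(t)] = 353.051

353.051


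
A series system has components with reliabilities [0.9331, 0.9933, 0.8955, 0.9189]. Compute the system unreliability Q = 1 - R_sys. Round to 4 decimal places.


Components: [0.9331, 0.9933, 0.8955, 0.9189]
After component 1: product = 0.9331
After component 2: product = 0.9268
After component 3: product = 0.83
After component 4: product = 0.7627
R_sys = 0.7627
Q = 1 - 0.7627 = 0.2373

0.2373


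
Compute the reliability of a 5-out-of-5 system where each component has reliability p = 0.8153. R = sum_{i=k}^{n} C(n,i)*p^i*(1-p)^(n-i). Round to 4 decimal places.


k = 5, n = 5, p = 0.8153
i=5: C(5,5)=1 * 0.8153^5 * 0.1847^0 = 0.3602
R = sum of terms = 0.3602

0.3602


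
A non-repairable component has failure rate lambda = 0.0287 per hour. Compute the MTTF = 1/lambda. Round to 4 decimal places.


lambda = 0.0287
MTTF = 1 / 0.0287
MTTF = 34.8432

34.8432


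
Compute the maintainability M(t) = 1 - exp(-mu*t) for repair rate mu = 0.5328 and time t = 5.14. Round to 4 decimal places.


mu = 0.5328, t = 5.14
mu * t = 0.5328 * 5.14 = 2.7386
exp(-2.7386) = 0.0647
M(t) = 1 - 0.0647
M(t) = 0.9353

0.9353


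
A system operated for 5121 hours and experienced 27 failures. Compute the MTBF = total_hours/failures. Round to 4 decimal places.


total_hours = 5121
failures = 27
MTBF = 5121 / 27
MTBF = 189.6667

189.6667


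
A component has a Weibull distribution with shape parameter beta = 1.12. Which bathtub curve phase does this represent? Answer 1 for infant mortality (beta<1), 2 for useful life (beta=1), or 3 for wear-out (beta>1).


beta = 1.12
Compare beta to 1:
beta < 1 => infant mortality (phase 1)
beta = 1 => useful life (phase 2)
beta > 1 => wear-out (phase 3)
Since beta = 1.12, this is wear-out (increasing failure rate)
Phase = 3

3


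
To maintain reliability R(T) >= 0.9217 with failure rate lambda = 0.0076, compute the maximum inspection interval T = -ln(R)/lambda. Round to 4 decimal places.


R_target = 0.9217
lambda = 0.0076
-ln(0.9217) = 0.0815
T = 0.0815 / 0.0076
T = 10.7284

10.7284


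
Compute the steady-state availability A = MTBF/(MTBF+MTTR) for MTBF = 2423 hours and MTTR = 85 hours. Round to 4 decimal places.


MTBF = 2423
MTTR = 85
MTBF + MTTR = 2508
A = 2423 / 2508
A = 0.9661

0.9661


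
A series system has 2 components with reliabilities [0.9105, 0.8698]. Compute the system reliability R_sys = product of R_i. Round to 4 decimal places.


Components: [0.9105, 0.8698]
After component 1 (R=0.9105): product = 0.9105
After component 2 (R=0.8698): product = 0.792
R_sys = 0.792

0.792


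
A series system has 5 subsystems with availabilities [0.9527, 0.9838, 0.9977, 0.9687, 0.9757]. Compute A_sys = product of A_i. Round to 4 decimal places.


Subsystems: [0.9527, 0.9838, 0.9977, 0.9687, 0.9757]
After subsystem 1 (A=0.9527): product = 0.9527
After subsystem 2 (A=0.9838): product = 0.9373
After subsystem 3 (A=0.9977): product = 0.9351
After subsystem 4 (A=0.9687): product = 0.9058
After subsystem 5 (A=0.9757): product = 0.8838
A_sys = 0.8838

0.8838


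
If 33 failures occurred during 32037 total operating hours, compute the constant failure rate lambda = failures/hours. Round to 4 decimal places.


failures = 33
total_hours = 32037
lambda = 33 / 32037
lambda = 0.001

0.001


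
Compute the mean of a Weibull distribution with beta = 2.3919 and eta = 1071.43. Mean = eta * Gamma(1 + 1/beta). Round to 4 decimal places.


beta = 2.3919, eta = 1071.43
1/beta = 0.4181
1 + 1/beta = 1.4181
Gamma(1.4181) = 0.8864
Mean = 1071.43 * 0.8864
Mean = 949.7449

949.7449


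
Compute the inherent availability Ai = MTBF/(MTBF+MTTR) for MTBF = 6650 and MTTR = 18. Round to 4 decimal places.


MTBF = 6650
MTTR = 18
MTBF + MTTR = 6668
Ai = 6650 / 6668
Ai = 0.9973

0.9973


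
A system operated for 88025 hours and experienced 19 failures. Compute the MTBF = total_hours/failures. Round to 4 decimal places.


total_hours = 88025
failures = 19
MTBF = 88025 / 19
MTBF = 4632.8947

4632.8947


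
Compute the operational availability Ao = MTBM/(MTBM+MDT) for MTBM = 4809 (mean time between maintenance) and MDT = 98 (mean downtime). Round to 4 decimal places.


MTBM = 4809
MDT = 98
MTBM + MDT = 4907
Ao = 4809 / 4907
Ao = 0.98

0.98


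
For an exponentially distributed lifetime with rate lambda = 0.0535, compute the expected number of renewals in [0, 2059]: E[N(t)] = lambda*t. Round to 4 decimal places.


lambda = 0.0535
t = 2059
E[N(t)] = lambda * t
E[N(t)] = 0.0535 * 2059
E[N(t)] = 110.1565

110.1565


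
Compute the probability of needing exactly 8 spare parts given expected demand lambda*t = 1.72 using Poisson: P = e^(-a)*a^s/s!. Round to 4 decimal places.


a = 1.72, s = 8
e^(-a) = e^(-1.72) = 0.1791
a^s = 1.72^8 = 76.5998
s! = 40320
P = 0.1791 * 76.5998 / 40320
P = 0.0003

0.0003


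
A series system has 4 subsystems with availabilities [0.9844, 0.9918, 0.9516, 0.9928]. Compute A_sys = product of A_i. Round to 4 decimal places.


Subsystems: [0.9844, 0.9918, 0.9516, 0.9928]
After subsystem 1 (A=0.9844): product = 0.9844
After subsystem 2 (A=0.9918): product = 0.9763
After subsystem 3 (A=0.9516): product = 0.9291
After subsystem 4 (A=0.9928): product = 0.9224
A_sys = 0.9224

0.9224


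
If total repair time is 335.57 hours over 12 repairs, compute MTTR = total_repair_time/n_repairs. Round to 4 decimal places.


total_repair_time = 335.57
n_repairs = 12
MTTR = 335.57 / 12
MTTR = 27.9642

27.9642


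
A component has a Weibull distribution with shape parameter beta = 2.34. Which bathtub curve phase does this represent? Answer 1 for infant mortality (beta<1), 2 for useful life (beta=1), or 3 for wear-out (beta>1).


beta = 2.34
Compare beta to 1:
beta < 1 => infant mortality (phase 1)
beta = 1 => useful life (phase 2)
beta > 1 => wear-out (phase 3)
Since beta = 2.34, this is wear-out (increasing failure rate)
Phase = 3

3


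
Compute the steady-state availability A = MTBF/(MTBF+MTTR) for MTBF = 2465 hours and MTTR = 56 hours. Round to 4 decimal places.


MTBF = 2465
MTTR = 56
MTBF + MTTR = 2521
A = 2465 / 2521
A = 0.9778

0.9778


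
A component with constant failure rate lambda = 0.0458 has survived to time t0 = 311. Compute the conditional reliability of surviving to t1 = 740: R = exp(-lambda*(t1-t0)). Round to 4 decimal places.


lambda = 0.0458
t0 = 311, t1 = 740
t1 - t0 = 429
lambda * (t1-t0) = 0.0458 * 429 = 19.6482
R = exp(-19.6482)
R = 0.0

0.0


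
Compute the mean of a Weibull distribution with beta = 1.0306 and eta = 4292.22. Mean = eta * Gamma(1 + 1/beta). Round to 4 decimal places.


beta = 1.0306, eta = 4292.22
1/beta = 0.9703
1 + 1/beta = 1.9703
Gamma(1.9703) = 0.9878
Mean = 4292.22 * 0.9878
Mean = 4239.8889

4239.8889


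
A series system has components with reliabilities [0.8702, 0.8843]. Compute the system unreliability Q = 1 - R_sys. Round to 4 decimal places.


Components: [0.8702, 0.8843]
After component 1: product = 0.8702
After component 2: product = 0.7695
R_sys = 0.7695
Q = 1 - 0.7695 = 0.2305

0.2305


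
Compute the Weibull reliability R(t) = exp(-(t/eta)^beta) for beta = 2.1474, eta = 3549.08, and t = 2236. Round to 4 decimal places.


beta = 2.1474, eta = 3549.08, t = 2236
t/eta = 2236 / 3549.08 = 0.63
(t/eta)^beta = 0.63^2.1474 = 0.3708
R(t) = exp(-0.3708)
R(t) = 0.6902

0.6902


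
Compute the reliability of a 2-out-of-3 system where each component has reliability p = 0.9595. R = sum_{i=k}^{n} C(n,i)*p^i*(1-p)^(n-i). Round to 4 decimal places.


k = 2, n = 3, p = 0.9595
i=2: C(3,2)=3 * 0.9595^2 * 0.0405^1 = 0.1119
i=3: C(3,3)=1 * 0.9595^3 * 0.0405^0 = 0.8834
R = sum of terms = 0.9952

0.9952


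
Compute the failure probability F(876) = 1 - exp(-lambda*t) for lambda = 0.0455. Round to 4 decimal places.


lambda = 0.0455, t = 876
lambda * t = 39.858
exp(-39.858) = 0.0
F(t) = 1 - 0.0
F(t) = 1.0

1.0


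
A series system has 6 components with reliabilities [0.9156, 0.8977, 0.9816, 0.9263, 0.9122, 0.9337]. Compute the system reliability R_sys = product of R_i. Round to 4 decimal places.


Components: [0.9156, 0.8977, 0.9816, 0.9263, 0.9122, 0.9337]
After component 1 (R=0.9156): product = 0.9156
After component 2 (R=0.8977): product = 0.8219
After component 3 (R=0.9816): product = 0.8068
After component 4 (R=0.9263): product = 0.7473
After component 5 (R=0.9122): product = 0.6817
After component 6 (R=0.9337): product = 0.6365
R_sys = 0.6365

0.6365


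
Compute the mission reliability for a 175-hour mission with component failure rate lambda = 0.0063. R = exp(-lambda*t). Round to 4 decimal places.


lambda = 0.0063
mission_time = 175
lambda * t = 0.0063 * 175 = 1.1025
R = exp(-1.1025)
R = 0.332

0.332


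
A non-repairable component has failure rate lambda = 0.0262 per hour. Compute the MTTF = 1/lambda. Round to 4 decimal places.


lambda = 0.0262
MTTF = 1 / 0.0262
MTTF = 38.1679

38.1679


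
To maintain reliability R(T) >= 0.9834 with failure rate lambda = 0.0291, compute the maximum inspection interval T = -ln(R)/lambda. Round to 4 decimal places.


R_target = 0.9834
lambda = 0.0291
-ln(0.9834) = 0.0167
T = 0.0167 / 0.0291
T = 0.5752

0.5752


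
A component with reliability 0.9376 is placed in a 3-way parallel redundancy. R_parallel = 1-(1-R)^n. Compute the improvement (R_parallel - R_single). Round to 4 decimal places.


R_single = 0.9376, n = 3
1 - R_single = 0.0624
(1 - R_single)^n = 0.0624^3 = 0.0002
R_parallel = 1 - 0.0002 = 0.9998
Improvement = 0.9998 - 0.9376
Improvement = 0.0622

0.0622


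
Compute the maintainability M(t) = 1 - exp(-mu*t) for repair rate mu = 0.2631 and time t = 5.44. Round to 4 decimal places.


mu = 0.2631, t = 5.44
mu * t = 0.2631 * 5.44 = 1.4313
exp(-1.4313) = 0.239
M(t) = 1 - 0.239
M(t) = 0.761

0.761


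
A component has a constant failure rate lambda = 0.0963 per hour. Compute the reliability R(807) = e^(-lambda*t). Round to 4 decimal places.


lambda = 0.0963
t = 807
lambda * t = 77.7141
R(t) = e^(-77.7141)
R(t) = 0.0

0.0


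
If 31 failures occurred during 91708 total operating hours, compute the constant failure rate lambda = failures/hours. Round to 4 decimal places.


failures = 31
total_hours = 91708
lambda = 31 / 91708
lambda = 0.0003

0.0003
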